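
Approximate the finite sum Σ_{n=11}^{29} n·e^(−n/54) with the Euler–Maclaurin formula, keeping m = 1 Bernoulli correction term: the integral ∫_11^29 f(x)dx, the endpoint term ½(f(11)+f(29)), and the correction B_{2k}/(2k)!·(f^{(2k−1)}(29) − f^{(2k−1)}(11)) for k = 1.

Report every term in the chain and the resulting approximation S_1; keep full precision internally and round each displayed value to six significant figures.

S_1 ≈ 256.423

∫_11^29 x·e^(−x/54) dx evaluates to 243.493.
½[f(11) + f(29)] = ½[8.97274 + 16.9498] = 12.9613.
So far: 256.454.
Order-1 term: 1/12 · (0.270591 − 0.649542) = -0.0315792.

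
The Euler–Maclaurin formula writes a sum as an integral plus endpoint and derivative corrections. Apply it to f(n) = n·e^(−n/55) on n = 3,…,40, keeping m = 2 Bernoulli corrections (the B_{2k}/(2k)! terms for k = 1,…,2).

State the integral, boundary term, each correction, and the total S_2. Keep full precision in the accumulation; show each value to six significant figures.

The integral term ∫_3^40 x·e^(−x/55) dx = 495.809.
½[f(3) + f(40)] = ½[2.84075 + 19.3290] = 11.0849.
Running total after boundary: 506.894.
Order-1 term: 1/12 · (0.131789 − 0.895266) = -0.0636231.
Partial sum through k=1: 506.831.
Order-2 term: −1/720 · (0.000363054 − 0.000922015) = 7.76335e-07.

S_2 ≈ 506.831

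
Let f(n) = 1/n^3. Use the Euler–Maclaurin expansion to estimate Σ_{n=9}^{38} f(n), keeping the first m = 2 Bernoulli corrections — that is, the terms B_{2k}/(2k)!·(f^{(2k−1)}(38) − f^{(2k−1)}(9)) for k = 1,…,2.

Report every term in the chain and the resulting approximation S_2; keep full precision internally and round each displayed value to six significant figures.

∫_9^38 1/x^3 dx evaluates to 0.00582658.
Boundary: ½(f(9) + f(38)) = ½(0.00137174 + 1.82242e-05) = 0.000694983.
Integral + boundary = 0.00652156.
Order-1 term: 1/12 · (-1.43876e-06 − (-0.000457247)) = 3.79841e-05.
After k=1: 0.00655955.
Order-2 term: −1/720 · (-1.99274e-08 − (-0.000112901)) = -1.56779e-07.

S_2 ≈ 0.00655939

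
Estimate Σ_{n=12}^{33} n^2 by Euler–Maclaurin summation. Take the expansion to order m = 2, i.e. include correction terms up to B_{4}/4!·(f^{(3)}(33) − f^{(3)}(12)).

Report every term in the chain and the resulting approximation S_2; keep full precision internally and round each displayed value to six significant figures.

S_2 ≈ 12023.0

∫_12^33 x^2 dx evaluates to 11403.0.
½[f(12) + f(33)] = ½[144.000 + 1089.00] = 616.500.
Running total after boundary: 12019.5.
k=1: B_{2}/(2)! × [f^{(1)}(33) − f^{(1)}(12)] = 1/12 × (66.0000 − 24.0000) = 3.50000.
After k=1: 12023.0.
k=2: B_{4}/(4)! × [f^{(3)}(33) − f^{(3)}(12)] = −1/720 × (0.00000 − 0.00000) = 0.00000.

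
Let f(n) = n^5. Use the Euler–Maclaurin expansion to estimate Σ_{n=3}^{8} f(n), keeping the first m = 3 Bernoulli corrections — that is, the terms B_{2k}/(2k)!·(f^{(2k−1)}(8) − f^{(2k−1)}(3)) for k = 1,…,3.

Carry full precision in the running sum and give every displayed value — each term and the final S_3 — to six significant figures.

S_3 ≈ 61743.0

Integral: ∫_3^8 x^5 dx = 43569.2.
Boundary: ½(f(3) + f(8)) = ½(243.000 + 32768.0) = 16505.5.
So far: 60074.7.
k=1: B_{2}/(2)! × [f^{(1)}(8) − f^{(1)}(3)] = 1/12 × (20480.0 − 405.000) = 1672.92.
Partial sum through k=1: 61747.6.
k=2: B_{4}/(4)! × [f^{(3)}(8) − f^{(3)}(3)] = −1/720 × (3840.00 − 540.000) = -4.58333.
Partial sum through k=2: 61743.0.
k=3: B_{6}/(6)! × [f^{(5)}(8) − f^{(5)}(3)] = 1/30240 × (120.000 − 120.000) = 0.00000.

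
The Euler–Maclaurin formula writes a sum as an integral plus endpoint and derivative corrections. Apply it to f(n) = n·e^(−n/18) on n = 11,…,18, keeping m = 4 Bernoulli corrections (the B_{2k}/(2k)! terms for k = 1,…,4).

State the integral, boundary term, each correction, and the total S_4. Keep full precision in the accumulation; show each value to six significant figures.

S_4 ≈ 51.2067

The integral term ∫_11^18 x·e^(−x/18) dx = 44.9283.
Boundary: ½(f(11) + f(18)) = ½(5.97022 + 6.62183) = 6.29603.
So far: 51.2243.
Order-1 term: 1/12 · (0.00000 − 0.211068) = -0.0175890.
Running total after k=1: 51.2067.
Order-2 term: −1/720 · (0.00227086 − 0.00400174) = 2.40400e-06.
Running total after k=2: 51.2067.
Order-3 term: 1/30240 · (1.40177e-05 − 2.26915e-05) = -2.86832e-10.
Running total after k=3: 51.2067.
Order-4 term: −1/1209600 · (6.48966e-08 − 1.01950e-07) = 3.06330e-14.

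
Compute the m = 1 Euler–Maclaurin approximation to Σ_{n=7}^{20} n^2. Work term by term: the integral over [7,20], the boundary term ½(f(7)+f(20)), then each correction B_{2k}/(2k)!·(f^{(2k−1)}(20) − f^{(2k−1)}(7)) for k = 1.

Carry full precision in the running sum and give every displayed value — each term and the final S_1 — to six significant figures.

S_1 ≈ 2779.00

Integral: ∫_7^20 x^2 dx = 2552.33.
Boundary: ½(f(7) + f(20)) = ½(49.0000 + 400.000) = 224.500.
Running total after boundary: 2776.83.
Order-1 term: 1/12 · (40.0000 − 14.0000) = 2.16667.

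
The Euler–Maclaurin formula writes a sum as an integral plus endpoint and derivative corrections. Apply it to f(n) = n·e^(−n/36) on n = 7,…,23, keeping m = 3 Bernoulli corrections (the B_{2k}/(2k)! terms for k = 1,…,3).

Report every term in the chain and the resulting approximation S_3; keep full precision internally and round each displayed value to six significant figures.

S_3 ≈ 162.154

Integral: ∫_7^23 x·e^(−x/36) dx = 153.242.
Endpoint term: (f(7) + f(23))/2 = (5.76304 + 12.1412)/2 = 8.95213.
Integral + boundary = 162.194.
k=1: B_{2}/(2)! × [f^{(1)}(23) − f^{(1)}(7)] = 1/12 × (0.190623 − 0.663207) = -0.0393820.
Partial sum through k=1: 162.154.
k=2: B_{4}/(4)! × [f^{(3)}(23) − f^{(3)}(7)] = −1/720 × (0.000961713 − 0.00178225) = 1.13963e-06.
Partial sum through k=2: 162.154.
k=3: B_{6}/(6)! × [f^{(5)}(23) − f^{(5)}(7)] = 1/30240 × (1.37063e-06 − 2.35552e-06) = -3.25691e-11.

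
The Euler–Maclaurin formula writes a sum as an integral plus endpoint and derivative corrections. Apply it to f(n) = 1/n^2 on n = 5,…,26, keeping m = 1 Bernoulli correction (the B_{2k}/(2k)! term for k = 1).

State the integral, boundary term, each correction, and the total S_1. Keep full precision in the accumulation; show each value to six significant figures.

S_1 ≈ 0.183602

∫_5^26 1/x^2 dx evaluates to 0.161538.
½[f(5) + f(26)] = ½[0.0400000 + 0.00147929] = 0.0207396.
So far: 0.182278.
Order-1 term: 1/12 · (-0.000113792 − (-0.0160000)) = 0.00132385.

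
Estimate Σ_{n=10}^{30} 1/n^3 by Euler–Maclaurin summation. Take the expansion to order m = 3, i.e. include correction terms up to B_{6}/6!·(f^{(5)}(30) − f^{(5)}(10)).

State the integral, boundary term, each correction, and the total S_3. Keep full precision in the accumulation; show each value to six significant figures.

S_3 ≈ 0.00498757

Integral: ∫_10^30 1/x^3 dx = 0.00444444.
½[f(10) + f(30)] = ½[0.00100000 + 3.70370e-05] = 0.000518519.
Running total after boundary: 0.00496296.
Correction k=1: B_{2}/2! · (f^{(1)}(30) − f^{(1)}(10)) = 1/12 · (-3.70370e-06 − (-0.000300000)) = 2.46914e-05.
After k=1: 0.00498765.
Correction k=2: B_{4}/4! · (f^{(3)}(30) − f^{(3)}(10)) = −1/720 · (-8.23045e-08 − (-6.00000e-05)) = -8.32190e-08.
After k=2: 0.00498757.
Correction k=3: B_{6}/6! · (f^{(5)}(30) − f^{(5)}(10)) = 1/30240 · (-3.84088e-09 − (-2.52000e-05)) = 8.33206e-10.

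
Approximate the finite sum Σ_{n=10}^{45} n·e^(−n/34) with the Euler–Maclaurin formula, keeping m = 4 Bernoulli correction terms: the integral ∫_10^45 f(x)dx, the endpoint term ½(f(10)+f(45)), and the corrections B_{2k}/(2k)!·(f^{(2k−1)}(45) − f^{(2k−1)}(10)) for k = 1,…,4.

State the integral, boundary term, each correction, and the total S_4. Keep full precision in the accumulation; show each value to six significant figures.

S_4 ≈ 409.469

The integral term ∫_10^45 x·e^(−x/34) dx = 399.805.
Boundary: ½(f(10) + f(45)) = ½(7.45189 + 11.9787) = 9.71531.
Running total after boundary: 409.520.
Order-1 term: 1/12 · (-0.0861216 − 0.526016) = -0.0510114.
Partial sum through k=1: 409.469.
Order-2 term: −1/720 · (0.000386044 − 0.00174428) = 1.88645e-06.
Partial sum through k=2: 409.469.
Order-3 term: 1/30240 · (7.32342e-07 − 2.62417e-06) = -6.25604e-11.
Partial sum through k=3: 409.469.
Order-4 term: −1/1209600 · (9.78145e-10 − 3.23481e-09) = 1.86563e-15.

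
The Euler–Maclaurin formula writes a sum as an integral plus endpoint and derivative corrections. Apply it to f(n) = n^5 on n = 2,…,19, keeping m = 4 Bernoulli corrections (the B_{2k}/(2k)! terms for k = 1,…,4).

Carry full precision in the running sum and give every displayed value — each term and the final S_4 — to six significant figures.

The integral term ∫_2^19 x^5 dx = 7.84097e+06.
Boundary: ½(f(2) + f(19)) = ½(32.0000 + 2.47610e+06) = 1.23807e+06.
So far: 9.07904e+06.
Order-1 term: 1/12 · (651605 − 80.0000) = 54293.8.
After k=1: 9.13333e+06.
Order-2 term: −1/720 · (21660.0 − 240.000) = -29.7500.
After k=2: 9.13330e+06.
Order-3 term: 1/30240 · (120.000 − 120.000) = 0.00000.
After k=3: 9.13330e+06.
Order-4 term: −1/1209600 · (0.00000 − 0.00000) = 0.00000.

S_4 ≈ 9.13330e+06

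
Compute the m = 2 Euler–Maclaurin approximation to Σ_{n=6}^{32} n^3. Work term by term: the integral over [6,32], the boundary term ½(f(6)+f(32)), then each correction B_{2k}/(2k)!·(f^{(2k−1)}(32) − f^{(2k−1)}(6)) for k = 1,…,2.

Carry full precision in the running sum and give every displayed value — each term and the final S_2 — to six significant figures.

S_2 ≈ 278559

Integral: ∫_6^32 x^3 dx = 261820.
Boundary: ½(f(6) + f(32)) = ½(216.000 + 32768.0) = 16492.0.
Integral + boundary = 278312.
Correction k=1: B_{2}/2! · (f^{(1)}(32) − f^{(1)}(6)) = 1/12 · (3072.00 − 108.000) = 247.000.
Running total after k=1: 278559.
Correction k=2: B_{4}/4! · (f^{(3)}(32) − f^{(3)}(6)) = −1/720 · (6.00000 − 6.00000) = 0.00000.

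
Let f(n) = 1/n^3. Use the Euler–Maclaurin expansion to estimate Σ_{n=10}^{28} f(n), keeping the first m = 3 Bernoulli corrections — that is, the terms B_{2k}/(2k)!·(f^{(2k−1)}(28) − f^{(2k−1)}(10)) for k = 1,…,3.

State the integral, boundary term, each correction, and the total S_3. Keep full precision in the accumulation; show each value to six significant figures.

∫_10^28 1/x^3 dx evaluates to 0.00436224.
Boundary: ½(f(10) + f(28)) = ½(0.00100000 + 4.55539e-05) = 0.000522777.
So far: 0.00488502.
Correction k=1: B_{2}/2! · (f^{(1)}(28) − f^{(1)}(10)) = 1/12 · (-4.88078e-06 − (-0.000300000)) = 2.45933e-05.
After k=1: 0.00490962.
Correction k=2: B_{4}/4! · (f^{(3)}(28) − f^{(3)}(10)) = −1/720 · (-1.24510e-07 − (-6.00000e-05)) = -8.31604e-08.
After k=2: 0.00490953.
Correction k=3: B_{6}/6! · (f^{(5)}(28) − f^{(5)}(10)) = 1/30240 · (-6.67016e-09 − (-2.52000e-05)) = 8.33113e-10.

S_3 ≈ 0.00490953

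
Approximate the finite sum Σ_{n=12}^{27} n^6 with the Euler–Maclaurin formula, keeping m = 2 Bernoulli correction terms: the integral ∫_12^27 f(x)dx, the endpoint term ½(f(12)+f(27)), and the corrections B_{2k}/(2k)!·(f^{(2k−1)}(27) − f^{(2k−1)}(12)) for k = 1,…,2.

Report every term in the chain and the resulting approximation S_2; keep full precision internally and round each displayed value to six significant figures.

The integral term ∫_12^27 x^6 dx = 1.48922e+09.
Endpoint term: (f(12) + f(27))/2 = (2.98598e+06 + 3.87420e+08)/2 = 1.95203e+08.
So far: 1.68442e+09.
k=1: B_{2}/(2)! × [f^{(1)}(27) − f^{(1)}(12)] = 1/12 × (8.60934e+07 − 1.49299e+06) = 7.05004e+06.
Partial sum through k=1: 1.69147e+09.
k=2: B_{4}/(4)! × [f^{(3)}(27) − f^{(3)}(12)] = −1/720 × (2.36196e+06 − 207360) = -2992.50.

S_2 ≈ 1.69147e+09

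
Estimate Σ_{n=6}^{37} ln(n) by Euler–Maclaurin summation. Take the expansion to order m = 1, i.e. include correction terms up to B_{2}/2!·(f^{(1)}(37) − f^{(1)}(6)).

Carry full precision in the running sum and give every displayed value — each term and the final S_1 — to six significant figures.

The integral term ∫_6^37 ln(x) dx = 91.8534.
½[f(6) + f(37)] = ½[1.79176 + 3.61092] = 2.70134.
So far: 94.5547.
Order-1 term: 1/12 · (0.0270270 − 0.166667) = -0.0116366.

S_1 ≈ 94.5431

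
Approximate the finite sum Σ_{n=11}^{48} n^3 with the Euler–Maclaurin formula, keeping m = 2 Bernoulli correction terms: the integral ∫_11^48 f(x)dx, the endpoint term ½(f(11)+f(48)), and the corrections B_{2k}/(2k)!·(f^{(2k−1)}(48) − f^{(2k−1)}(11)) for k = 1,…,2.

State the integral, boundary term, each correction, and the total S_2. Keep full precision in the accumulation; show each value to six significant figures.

S_2 ≈ 1.37995e+06

∫_11^48 x^3 dx evaluates to 1.32344e+06.
Boundary: ½(f(11) + f(48)) = ½(1331.00 + 110592) = 55961.5.
So far: 1.37941e+06.
Correction k=1: B_{2}/2! · (f^{(1)}(48) − f^{(1)}(11)) = 1/12 · (6912.00 − 363.000) = 545.750.
After k=1: 1.37995e+06.
Correction k=2: B_{4}/4! · (f^{(3)}(48) − f^{(3)}(11)) = −1/720 · (6.00000 − 6.00000) = 0.00000.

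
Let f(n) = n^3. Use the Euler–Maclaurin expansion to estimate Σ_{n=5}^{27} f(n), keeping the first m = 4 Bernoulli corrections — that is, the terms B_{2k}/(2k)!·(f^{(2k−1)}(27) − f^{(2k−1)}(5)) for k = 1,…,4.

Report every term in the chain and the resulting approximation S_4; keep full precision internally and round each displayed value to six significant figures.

∫_5^27 x^3 dx evaluates to 132704.
Boundary: ½(f(5) + f(27)) = ½(125.000 + 19683.0) = 9904.00.
Running total after boundary: 142608.
Correction k=1: B_{2}/2! · (f^{(1)}(27) − f^{(1)}(5)) = 1/12 · (2187.00 − 75.0000) = 176.000.
Partial sum through k=1: 142784.
Correction k=2: B_{4}/4! · (f^{(3)}(27) − f^{(3)}(5)) = −1/720 · (6.00000 − 6.00000) = 0.00000.
Partial sum through k=2: 142784.
Correction k=3: B_{6}/6! · (f^{(5)}(27) − f^{(5)}(5)) = 1/30240 · (0.00000 − 0.00000) = 0.00000.
Partial sum through k=3: 142784.
Correction k=4: B_{8}/8! · (f^{(7)}(27) − f^{(7)}(5)) = −1/1209600 · (0.00000 − 0.00000) = 0.00000.

S_4 ≈ 142784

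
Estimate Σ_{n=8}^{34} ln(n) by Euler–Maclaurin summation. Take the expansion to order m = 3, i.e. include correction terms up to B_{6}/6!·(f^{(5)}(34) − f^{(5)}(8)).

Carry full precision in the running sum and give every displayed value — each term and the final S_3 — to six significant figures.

Integral: ∫_8^34 ln(x) dx = 77.2607.
Endpoint term: (f(8) + f(34))/2 = (2.07944 + 3.52636)/2 = 2.80290.
Integral + boundary = 80.0636.
Correction k=1: B_{2}/2! · (f^{(1)}(34) − f^{(1)}(8)) = 1/12 · (0.0294118 − 0.125000) = -0.00796569.
After k=1: 80.0557.
Correction k=2: B_{4}/4! · (f^{(3)}(34) − f^{(3)}(8)) = −1/720 · (5.08854e-05 − 0.00390625) = 5.35467e-06.
After k=2: 80.0557.
Correction k=3: B_{6}/6! · (f^{(5)}(34) − f^{(5)}(8)) = 1/30240 · (5.28222e-07 − 0.000732422) = -2.42028e-08.

S_3 ≈ 80.0557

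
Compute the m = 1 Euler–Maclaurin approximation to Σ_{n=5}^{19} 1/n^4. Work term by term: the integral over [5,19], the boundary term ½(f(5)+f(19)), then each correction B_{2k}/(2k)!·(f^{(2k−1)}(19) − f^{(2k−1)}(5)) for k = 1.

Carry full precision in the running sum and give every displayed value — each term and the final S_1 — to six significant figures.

S_1 ≈ 0.00352844

∫_5^19 1/x^4 dx evaluates to 0.00261807.
Boundary: ½(f(5) + f(19)) = ½(0.00160000 + 7.67336e-06) = 0.000803837.
So far: 0.00342191.
k=1: B_{2}/(2)! × [f^{(1)}(19) − f^{(1)}(5)] = 1/12 × (-1.61544e-06 − (-0.00128000)) = 0.000106532.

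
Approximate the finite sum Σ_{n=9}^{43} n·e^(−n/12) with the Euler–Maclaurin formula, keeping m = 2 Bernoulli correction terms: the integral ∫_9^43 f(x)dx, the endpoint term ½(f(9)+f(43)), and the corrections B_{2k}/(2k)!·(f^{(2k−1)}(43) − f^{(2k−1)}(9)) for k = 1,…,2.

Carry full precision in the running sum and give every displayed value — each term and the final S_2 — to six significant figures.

S_2 ≈ 103.407

Integral: ∫_9^43 x·e^(−x/12) dx = 100.700.
½[f(9) + f(43)] = ½[4.25130 + 1.19467] = 2.72298.
Integral + boundary = 103.423.
k=1: B_{2}/(2)! × [f^{(1)}(43) − f^{(1)}(9)] = 1/12 × (-0.0717726 − 0.118092) = -0.0158220.
Running total after k=1: 103.407.
k=2: B_{4}/(4)! × [f^{(3)}(43) − f^{(3)}(9)] = −1/720 × (-0.000112547 − 0.00738073) = 1.04073e-05.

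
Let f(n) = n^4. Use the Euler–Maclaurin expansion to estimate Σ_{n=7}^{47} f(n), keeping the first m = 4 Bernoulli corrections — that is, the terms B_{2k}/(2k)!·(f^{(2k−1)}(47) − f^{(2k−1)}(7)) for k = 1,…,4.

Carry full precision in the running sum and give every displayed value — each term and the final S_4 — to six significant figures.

The integral term ∫_7^47 x^4 dx = 4.58656e+07.
Boundary: ½(f(7) + f(47)) = ½(2401.00 + 4.87968e+06) = 2.44104e+06.
So far: 4.83067e+07.
Order-1 term: 1/12 · (415292 − 1372.00) = 34493.3.
After k=1: 4.83412e+07.
Order-2 term: −1/720 · (1128.00 − 168.000) = -1.33333.
After k=2: 4.83412e+07.
Order-3 term: 1/30240 · (0.00000 − 0.00000) = 0.00000.
After k=3: 4.83412e+07.
Order-4 term: −1/1209600 · (0.00000 − 0.00000) = 0.00000.

S_4 ≈ 4.83412e+07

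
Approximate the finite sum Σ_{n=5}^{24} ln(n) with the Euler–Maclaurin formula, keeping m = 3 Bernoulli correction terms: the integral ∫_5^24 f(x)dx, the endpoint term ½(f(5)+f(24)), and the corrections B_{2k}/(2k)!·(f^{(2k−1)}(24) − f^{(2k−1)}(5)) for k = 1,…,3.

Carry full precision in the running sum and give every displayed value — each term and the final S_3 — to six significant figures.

S_3 ≈ 51.6067

Integral: ∫_5^24 ln(x) dx = 49.2261.
½[f(5) + f(24)] = ½[1.60944 + 3.17805] = 2.39375.
Integral + boundary = 51.6198.
Correction k=1: B_{2}/2! · (f^{(1)}(24) − f^{(1)}(5)) = 1/12 · (0.0416667 − 0.200000) = -0.0131944.
Partial sum through k=1: 51.6067.
Correction k=2: B_{4}/4! · (f^{(3)}(24) − f^{(3)}(5)) = −1/720 · (0.000144676 − 0.0160000) = 2.20213e-05.
Partial sum through k=2: 51.6067.
Correction k=3: B_{6}/6! · (f^{(5)}(24) − f^{(5)}(5)) = 1/30240 · (3.01408e-06 − 0.00768000) = -2.53869e-07.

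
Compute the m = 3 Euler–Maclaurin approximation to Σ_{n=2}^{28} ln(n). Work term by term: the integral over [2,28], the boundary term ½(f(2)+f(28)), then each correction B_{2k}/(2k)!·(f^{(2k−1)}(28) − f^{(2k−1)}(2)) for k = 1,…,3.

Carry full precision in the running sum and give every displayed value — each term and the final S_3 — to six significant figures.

S_3 ≈ 67.8897

The integral term ∫_2^28 ln(x) dx = 65.9154.
Endpoint term: (f(2) + f(28))/2 = (0.693147 + 3.33220)/2 = 2.01268.
So far: 67.9281.
k=1: B_{2}/(2)! × [f^{(1)}(28) − f^{(1)}(2)] = 1/12 × (0.0357143 − 0.500000) = -0.0386905.
Running total after k=1: 67.8894.
k=2: B_{4}/(4)! × [f^{(3)}(28) − f^{(3)}(2)] = −1/720 × (9.11079e-05 − 0.250000) = 0.000347096.
Running total after k=2: 67.8898.
k=3: B_{6}/(6)! × [f^{(5)}(28) − f^{(5)}(2)] = 1/30240 × (1.39451e-06 − 0.750000) = -2.48015e-05.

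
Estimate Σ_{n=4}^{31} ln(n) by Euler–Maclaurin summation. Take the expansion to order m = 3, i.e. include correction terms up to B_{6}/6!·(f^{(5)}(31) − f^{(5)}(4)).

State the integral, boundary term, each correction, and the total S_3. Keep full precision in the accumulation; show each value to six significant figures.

S_3 ≈ 76.3005

∫_4^31 ln(x) dx evaluates to 73.9084.
Endpoint term: (f(4) + f(31))/2 = (1.38629 + 3.43399)/2 = 2.41014.
So far: 76.3186.
Correction k=1: B_{2}/2! · (f^{(1)}(31) − f^{(1)}(4)) = 1/12 · (0.0322581 − 0.250000) = -0.0181452.
Partial sum through k=1: 76.3004.
Correction k=2: B_{4}/4! · (f^{(3)}(31) − f^{(3)}(4)) = −1/720 · (6.71344e-05 − 0.0312500) = 4.33095e-05.
Partial sum through k=2: 76.3005.
Correction k=3: B_{6}/6! · (f^{(5)}(31) − f^{(5)}(4)) = 1/30240 · (8.38306e-07 − 0.0234375) = -7.75022e-07.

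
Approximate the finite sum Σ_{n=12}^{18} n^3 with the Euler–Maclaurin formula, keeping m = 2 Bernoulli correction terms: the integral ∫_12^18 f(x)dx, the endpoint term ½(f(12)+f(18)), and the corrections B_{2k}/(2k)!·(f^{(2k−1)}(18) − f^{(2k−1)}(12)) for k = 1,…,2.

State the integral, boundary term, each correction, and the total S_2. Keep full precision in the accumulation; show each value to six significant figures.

S_2 ≈ 24885.0

Integral: ∫_12^18 x^3 dx = 21060.0.
½[f(12) + f(18)] = ½[1728.00 + 5832.00] = 3780.00.
Integral + boundary = 24840.0.
k=1: B_{2}/(2)! × [f^{(1)}(18) − f^{(1)}(12)] = 1/12 × (972.000 − 432.000) = 45.0000.
Partial sum through k=1: 24885.0.
k=2: B_{4}/(4)! × [f^{(3)}(18) − f^{(3)}(12)] = −1/720 × (6.00000 − 6.00000) = 0.00000.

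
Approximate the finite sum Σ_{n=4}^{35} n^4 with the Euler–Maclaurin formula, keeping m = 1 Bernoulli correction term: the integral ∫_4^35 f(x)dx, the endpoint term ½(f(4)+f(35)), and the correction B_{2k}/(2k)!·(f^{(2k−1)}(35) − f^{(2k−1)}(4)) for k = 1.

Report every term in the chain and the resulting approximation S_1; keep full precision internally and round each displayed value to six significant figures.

S_1 ≈ 1.12689e+07

Integral: ∫_4^35 x^4 dx = 1.05042e+07.
Boundary: ½(f(4) + f(35)) = ½(256.000 + 1.50062e+06) = 750440.
Integral + boundary = 1.12546e+07.
k=1: B_{2}/(2)! × [f^{(1)}(35) − f^{(1)}(4)] = 1/12 × (171500 − 256.000) = 14270.3.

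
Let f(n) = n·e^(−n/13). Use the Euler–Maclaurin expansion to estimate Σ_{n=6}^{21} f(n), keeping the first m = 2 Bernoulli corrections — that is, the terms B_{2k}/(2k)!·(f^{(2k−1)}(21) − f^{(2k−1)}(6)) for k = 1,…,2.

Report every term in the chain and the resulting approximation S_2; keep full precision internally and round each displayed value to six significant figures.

S_2 ≈ 71.7515

The integral term ∫_6^21 x·e^(−x/13) dx = 67.8115.
Endpoint term: (f(6) + f(21))/2 = (3.78188 + 4.17510)/2 = 3.97849.
Integral + boundary = 71.7900.
Correction k=1: B_{2}/2! · (f^{(1)}(21) − f^{(1)}(6)) = 1/12 · (-0.122347 − 0.339399) = -0.0384789.
Running total after k=1: 71.7515.
Correction k=2: B_{4}/4! · (f^{(3)}(21) − f^{(3)}(6)) = −1/720 · (0.00162888 − 0.00946761) = 1.08871e-05.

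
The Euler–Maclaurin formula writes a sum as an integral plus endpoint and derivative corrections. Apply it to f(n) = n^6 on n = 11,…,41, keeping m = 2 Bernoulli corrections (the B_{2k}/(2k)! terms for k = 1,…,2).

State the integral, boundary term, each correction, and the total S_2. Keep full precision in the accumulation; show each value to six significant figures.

S_2 ≈ 3.02530e+10

Integral: ∫_11^41 x^6 dx = 2.78193e+10.
Endpoint term: (f(11) + f(41))/2 = (1.77156e+06 + 4.75010e+09)/2 = 2.37594e+09.
Running total after boundary: 3.01952e+10.
Order-1 term: 1/12 · (6.95137e+08 − 966306) = 5.78476e+07.
Running total after k=1: 3.02530e+10.
Order-2 term: −1/720 · (8.27052e+06 − 159720) = -11265.0.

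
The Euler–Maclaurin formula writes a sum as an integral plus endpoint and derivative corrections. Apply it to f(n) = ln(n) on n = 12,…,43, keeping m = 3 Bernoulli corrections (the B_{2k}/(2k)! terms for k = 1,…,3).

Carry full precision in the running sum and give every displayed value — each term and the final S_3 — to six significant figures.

S_3 ≈ 104.031

Integral: ∫_12^43 ln(x) dx = 100.913.
Boundary: ½(f(12) + f(43)) = ½(2.48491 + 3.76120) = 3.12305.
Running total after boundary: 104.036.
Order-1 term: 1/12 · (0.0232558 − 0.0833333) = -0.00500646.
Partial sum through k=1: 104.031.
Order-2 term: −1/720 · (2.51550e-05 − 0.00115741) = 1.57257e-06.
Partial sum through k=2: 104.031.
Order-3 term: 1/30240 · (1.63256e-07 − 9.64506e-05) = -3.18411e-09.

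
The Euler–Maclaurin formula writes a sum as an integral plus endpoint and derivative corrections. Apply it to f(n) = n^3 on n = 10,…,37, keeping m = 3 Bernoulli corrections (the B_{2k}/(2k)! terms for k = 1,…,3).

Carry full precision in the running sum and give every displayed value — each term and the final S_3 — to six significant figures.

S_3 ≈ 492184

Integral: ∫_10^37 x^3 dx = 466040.
Endpoint term: (f(10) + f(37))/2 = (1000.00 + 50653.0)/2 = 25826.5.
So far: 491867.
k=1: B_{2}/(2)! × [f^{(1)}(37) − f^{(1)}(10)] = 1/12 × (4107.00 − 300.000) = 317.250.
Running total after k=1: 492184.
k=2: B_{4}/(4)! × [f^{(3)}(37) − f^{(3)}(10)] = −1/720 × (6.00000 − 6.00000) = 0.00000.
Running total after k=2: 492184.
k=3: B_{6}/(6)! × [f^{(5)}(37) − f^{(5)}(10)] = 1/30240 × (0.00000 − 0.00000) = 0.00000.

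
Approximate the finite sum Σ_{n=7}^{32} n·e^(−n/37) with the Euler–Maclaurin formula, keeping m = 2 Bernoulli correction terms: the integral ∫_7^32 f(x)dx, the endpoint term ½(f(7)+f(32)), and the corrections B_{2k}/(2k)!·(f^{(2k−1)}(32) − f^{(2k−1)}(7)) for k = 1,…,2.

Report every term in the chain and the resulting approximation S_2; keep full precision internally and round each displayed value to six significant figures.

S_2 ≈ 281.875

The integral term ∫_7^32 x·e^(−x/37) dx = 272.292.
Boundary: ½(f(7) + f(32)) = ½(5.79341 + 13.4755) = 9.63444.
Running total after boundary: 281.926.
Correction k=1: B_{2}/2! · (f^{(1)}(32) − f^{(1)}(7)) = 1/12 · (0.0569065 − 0.671051) = -0.0511787.
Partial sum through k=1: 281.875.
Correction k=2: B_{4}/4! · (f^{(3)}(32) − f^{(3)}(7)) = −1/720 · (0.000656774 − 0.00169928) = 1.44792e-06.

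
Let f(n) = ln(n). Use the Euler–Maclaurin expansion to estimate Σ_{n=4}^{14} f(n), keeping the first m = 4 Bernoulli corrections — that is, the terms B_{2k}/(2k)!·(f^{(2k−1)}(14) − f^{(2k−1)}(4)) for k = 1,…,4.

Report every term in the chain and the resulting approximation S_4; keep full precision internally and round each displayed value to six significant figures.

∫_4^14 ln(x) dx evaluates to 21.4016.
Endpoint term: (f(4) + f(14))/2 = (1.38629 + 2.63906)/2 = 2.01268.
So far: 23.4143.
Correction k=1: B_{2}/2! · (f^{(1)}(14) − f^{(1)}(4)) = 1/12 · (0.0714286 − 0.250000) = -0.0148810.
Partial sum through k=1: 23.3994.
Correction k=2: B_{4}/4! · (f^{(3)}(14) − f^{(3)}(4)) = −1/720 · (0.000728863 − 0.0312500) = 4.23905e-05.
Partial sum through k=2: 23.3995.
Correction k=3: B_{6}/6! · (f^{(5)}(14) − f^{(5)}(4)) = 1/30240 · (4.46243e-05 − 0.0234375) = -7.73574e-07.
Partial sum through k=3: 23.3995.
Correction k=4: B_{8}/8! · (f^{(7)}(14) − f^{(7)}(4)) = −1/1209600 · (6.83024e-06 − 0.0439453) = 3.63248e-08.

S_4 ≈ 23.3995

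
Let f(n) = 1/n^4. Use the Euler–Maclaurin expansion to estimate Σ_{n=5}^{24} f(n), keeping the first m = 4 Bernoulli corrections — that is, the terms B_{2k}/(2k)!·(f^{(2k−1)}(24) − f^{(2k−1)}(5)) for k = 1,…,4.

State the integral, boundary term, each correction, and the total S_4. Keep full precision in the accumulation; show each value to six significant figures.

S_4 ≈ 0.00354866

The integral term ∫_5^24 1/x^4 dx = 0.00264255.
Boundary: ½(f(5) + f(24)) = ½(0.00160000 + 3.01408e-06) = 0.000801507.
So far: 0.00344406.
Correction k=1: B_{2}/2! · (f^{(1)}(24) − f^{(1)}(5)) = 1/12 · (-5.02347e-07 − (-0.00128000)) = 0.000106625.
Running total after k=1: 0.00355069.
Correction k=2: B_{4}/4! · (f^{(3)}(24) − f^{(3)}(5)) = −1/720 · (-2.61639e-08 − (-0.00153600)) = -2.13330e-06.
Running total after k=2: 0.00354855.
Correction k=3: B_{6}/6! · (f^{(5)}(24) − f^{(5)}(5)) = 1/30240 · (-2.54371e-09 − (-0.00344064)) = 1.13778e-07.
Running total after k=3: 0.00354867.
Correction k=4: B_{8}/8! · (f^{(7)}(24) − f^{(7)}(5)) = −1/1209600 · (-3.97455e-10 − (-0.0123863)) = -1.02400e-08.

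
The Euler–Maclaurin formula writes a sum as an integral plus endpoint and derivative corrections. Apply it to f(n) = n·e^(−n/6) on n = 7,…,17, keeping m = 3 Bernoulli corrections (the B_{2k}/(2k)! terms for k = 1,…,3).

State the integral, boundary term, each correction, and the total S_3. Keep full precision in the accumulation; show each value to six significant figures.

Integral: ∫_7^17 x·e^(−x/6) dx = 16.1728.
Boundary: ½(f(7) + f(17)) = ½(2.17982 + 0.999880) = 1.58985.
Integral + boundary = 17.7626.
Correction k=1: B_{2}/2! · (f^{(1)}(17) − f^{(1)}(7)) = 1/12 · (-0.107830 − (-0.0519005)) = -0.00466081.
After k=1: 17.7580.
Correction k=2: B_{4}/4! · (f^{(3)}(17) − f^{(3)}(7)) = −1/720 · (0.000272298 − 0.0158585) = 2.16475e-05.
After k=2: 17.7580.
Correction k=3: B_{6}/6! · (f^{(5)}(17) − f^{(5)}(7)) = 1/30240 · (9.83300e-05 − 0.000921074) = -2.72072e-08.

S_3 ≈ 17.7580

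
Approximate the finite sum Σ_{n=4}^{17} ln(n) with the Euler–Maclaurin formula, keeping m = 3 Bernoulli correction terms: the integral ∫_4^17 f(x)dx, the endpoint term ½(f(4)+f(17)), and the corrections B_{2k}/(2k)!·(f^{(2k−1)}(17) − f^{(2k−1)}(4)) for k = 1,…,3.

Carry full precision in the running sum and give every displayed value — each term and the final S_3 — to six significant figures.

∫_4^17 ln(x) dx evaluates to 29.6194.
Boundary: ½(f(4) + f(17)) = ½(1.38629 + 2.83321) = 2.10975.
So far: 31.7292.
Correction k=1: B_{2}/2! · (f^{(1)}(17) − f^{(1)}(4)) = 1/12 · (0.0588235 − 0.250000) = -0.0159314.
Running total after k=1: 31.7133.
Correction k=2: B_{4}/4! · (f^{(3)}(17) − f^{(3)}(4)) = −1/720 · (0.000407083 − 0.0312500) = 4.28374e-05.
Running total after k=2: 31.7133.
Correction k=3: B_{6}/6! · (f^{(5)}(17) − f^{(5)}(4)) = 1/30240 · (1.69031e-05 − 0.0234375) = -7.74491e-07.

S_3 ≈ 31.7133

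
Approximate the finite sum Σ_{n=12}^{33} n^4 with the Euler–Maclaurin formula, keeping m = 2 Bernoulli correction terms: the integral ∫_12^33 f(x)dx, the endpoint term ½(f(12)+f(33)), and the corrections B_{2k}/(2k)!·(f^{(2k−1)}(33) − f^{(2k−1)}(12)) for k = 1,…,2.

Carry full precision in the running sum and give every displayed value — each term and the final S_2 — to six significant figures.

∫_12^33 x^4 dx evaluates to 7.77731e+06.
Boundary: ½(f(12) + f(33)) = ½(20736.0 + 1.18592e+06) = 603328.
Integral + boundary = 8.38064e+06.
k=1: B_{2}/(2)! × [f^{(1)}(33) − f^{(1)}(12)] = 1/12 × (143748 − 6912.00) = 11403.0.
After k=1: 8.39204e+06.
k=2: B_{4}/(4)! × [f^{(3)}(33) − f^{(3)}(12)] = −1/720 × (792.000 − 288.000) = -0.700000.

S_2 ≈ 8.39204e+06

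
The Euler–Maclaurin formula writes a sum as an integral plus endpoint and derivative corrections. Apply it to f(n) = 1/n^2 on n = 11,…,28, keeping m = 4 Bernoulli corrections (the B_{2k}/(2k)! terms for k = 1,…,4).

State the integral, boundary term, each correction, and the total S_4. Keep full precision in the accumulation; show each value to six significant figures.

S_4 ≈ 0.0600822

The integral term ∫_11^28 1/x^2 dx = 0.0551948.
½[f(11) + f(28)] = ½[0.00826446 + 0.00127551] = 0.00476999.
Integral + boundary = 0.0599648.
Correction k=1: B_{2}/2! · (f^{(1)}(28) − f^{(1)}(11)) = 1/12 · (-9.11079e-05 − (-0.00150263)) = 0.000117627.
After k=1: 0.0600824.
Correction k=2: B_{4}/4! · (f^{(3)}(28) − f^{(3)}(11)) = −1/720 · (-1.39451e-06 − (-0.000149021)) = -2.05037e-07.
After k=2: 0.0600822.
Correction k=3: B_{6}/6! · (f^{(5)}(28) − f^{(5)}(11)) = 1/30240 · (-5.33613e-08 − (-3.69474e-05)) = 1.22004e-09.
After k=3: 0.0600822.
Correction k=4: B_{8}/8! · (f^{(7)}(28) − f^{(7)}(11)) = −1/1209600 · (-3.81152e-09 − (-1.70996e-05)) = -1.41334e-11.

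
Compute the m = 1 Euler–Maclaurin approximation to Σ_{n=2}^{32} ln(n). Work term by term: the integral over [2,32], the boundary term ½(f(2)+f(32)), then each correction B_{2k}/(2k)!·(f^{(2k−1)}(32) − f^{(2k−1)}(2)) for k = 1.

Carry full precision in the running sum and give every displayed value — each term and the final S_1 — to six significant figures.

Integral: ∫_2^32 ln(x) dx = 79.5173.
Boundary: ½(f(2) + f(32)) = ½(0.693147 + 3.46574) = 2.07944.
So far: 81.5967.
k=1: B_{2}/(2)! × [f^{(1)}(32) − f^{(1)}(2)] = 1/12 × (0.0312500 − 0.500000) = -0.0390625.

S_1 ≈ 81.5576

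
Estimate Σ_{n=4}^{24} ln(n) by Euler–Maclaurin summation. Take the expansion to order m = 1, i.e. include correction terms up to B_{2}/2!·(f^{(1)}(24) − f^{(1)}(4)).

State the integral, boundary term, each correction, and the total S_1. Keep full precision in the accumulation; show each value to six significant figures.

S_1 ≈ 52.9929

The integral term ∫_4^24 ln(x) dx = 50.7281.
Boundary: ½(f(4) + f(24)) = ½(1.38629 + 3.17805) = 2.28217.
So far: 53.0103.
k=1: B_{2}/(2)! × [f^{(1)}(24) − f^{(1)}(4)] = 1/12 × (0.0416667 − 0.250000) = -0.0173611.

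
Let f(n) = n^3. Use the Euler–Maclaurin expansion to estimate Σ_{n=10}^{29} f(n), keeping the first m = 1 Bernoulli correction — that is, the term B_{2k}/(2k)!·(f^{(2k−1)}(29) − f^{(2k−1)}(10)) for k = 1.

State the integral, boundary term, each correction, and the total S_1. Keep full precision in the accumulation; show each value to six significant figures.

∫_10^29 x^3 dx evaluates to 174320.
Boundary: ½(f(10) + f(29)) = ½(1000.00 + 24389.0) = 12694.5.
Integral + boundary = 187015.
Correction k=1: B_{2}/2! · (f^{(1)}(29) − f^{(1)}(10)) = 1/12 · (2523.00 − 300.000) = 185.250.

S_1 ≈ 187200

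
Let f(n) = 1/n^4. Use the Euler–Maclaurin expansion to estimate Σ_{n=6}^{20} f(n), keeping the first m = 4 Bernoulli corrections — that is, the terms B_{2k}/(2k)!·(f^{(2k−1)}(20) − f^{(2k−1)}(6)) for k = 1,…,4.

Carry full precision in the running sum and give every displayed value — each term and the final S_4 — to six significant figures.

S_4 ≈ 0.00193266

The integral term ∫_6^20 1/x^4 dx = 0.00150154.
Boundary: ½(f(6) + f(20)) = ½(0.000771605 + 6.25000e-06) = 0.000388927.
So far: 0.00189047.
k=1: B_{2}/(2)! × [f^{(1)}(20) − f^{(1)}(6)] = 1/12 × (-1.25000e-06 − (-0.000514403)) = 4.27628e-05.
After k=1: 0.00193323.
k=2: B_{4}/(4)! × [f^{(3)}(20) − f^{(3)}(6)] = −1/720 × (-9.37500e-08 − (-0.000428669)) = -5.95244e-07.
After k=2: 0.00193264.
k=3: B_{6}/(6)! × [f^{(5)}(20) − f^{(5)}(6)] = 1/30240 × (-1.31250e-08 − (-0.000666819)) = 2.20505e-08.
After k=3: 0.00193266.
k=4: B_{8}/(8)! × [f^{(7)}(20) − f^{(7)}(6)] = −1/1209600 × (-2.95313e-09 − (-0.00166705)) = -1.37818e-09.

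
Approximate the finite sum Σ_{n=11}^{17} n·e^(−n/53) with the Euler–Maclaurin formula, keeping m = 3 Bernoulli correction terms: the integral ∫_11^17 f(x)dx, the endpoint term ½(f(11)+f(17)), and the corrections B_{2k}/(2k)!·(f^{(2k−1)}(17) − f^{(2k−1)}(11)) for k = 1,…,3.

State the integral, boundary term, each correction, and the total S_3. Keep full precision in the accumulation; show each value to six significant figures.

Integral: ∫_11^17 x·e^(−x/53) dx = 64.2736.
Endpoint term: (f(11) + f(17))/2 = (8.93832 + 12.3352)/2 = 10.6368.
So far: 74.9104.
Order-1 term: 1/12 · (0.492861 − 0.643927) = -0.0125888.
Partial sum through k=1: 74.8978.
Order-2 term: −1/720 · (0.000692084 − 0.000807788) = 1.60700e-07.
Partial sum through k=2: 74.8978.
Order-3 term: 1/30240 · (4.30299e-07 − 4.93535e-07) = -2.09113e-12.

S_3 ≈ 74.8978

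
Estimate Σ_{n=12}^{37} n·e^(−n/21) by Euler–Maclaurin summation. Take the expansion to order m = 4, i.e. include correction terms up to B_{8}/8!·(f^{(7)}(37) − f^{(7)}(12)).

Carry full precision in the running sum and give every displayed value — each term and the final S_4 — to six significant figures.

Integral: ∫_12^37 x·e^(−x/21) dx = 182.198.
Boundary: ½(f(12) + f(37)) = ½(6.77662 + 6.35355) = 6.56508.
Integral + boundary = 188.763.
Order-1 term: 1/12 · (-0.130832 − 0.242022) = -0.0310712.
Partial sum through k=1: 188.732.
Order-2 term: −1/720 · (0.000482092 − 0.00310988) = 3.64971e-06.
Partial sum through k=2: 188.732.
Order-3 term: 1/30240 · (2.85908e-06 − 1.28593e-05) = -3.30696e-10.
Partial sum through k=3: 188.732.
Order-4 term: −1/1209600 · (1.04875e-08 − 4.23283e-08) = 2.63234e-14.

S_4 ≈ 188.732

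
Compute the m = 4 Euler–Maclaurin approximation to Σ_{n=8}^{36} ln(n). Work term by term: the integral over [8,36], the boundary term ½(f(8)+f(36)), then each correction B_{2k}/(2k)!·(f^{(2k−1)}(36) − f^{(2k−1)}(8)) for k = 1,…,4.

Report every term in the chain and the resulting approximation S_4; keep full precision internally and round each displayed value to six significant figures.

S_4 ≈ 87.1945

Integral: ∫_8^36 ln(x) dx = 84.3711.
½[f(8) + f(36)] = ½[2.07944 + 3.58352] = 2.83148.
Integral + boundary = 87.2026.
k=1: B_{2}/(2)! × [f^{(1)}(36) − f^{(1)}(8)] = 1/12 × (0.0277778 − 0.125000) = -0.00810185.
After k=1: 87.1945.
k=2: B_{4}/(4)! × [f^{(3)}(36) − f^{(3)}(8)] = −1/720 × (4.28669e-05 − 0.00390625) = 5.36581e-06.
After k=2: 87.1945.
k=3: B_{6}/(6)! × [f^{(5)}(36) − f^{(5)}(8)] = 1/30240 × (3.96916e-07 − 0.000732422) = -2.42072e-08.
After k=3: 87.1945.
k=4: B_{8}/(8)! × [f^{(7)}(36) − f^{(7)}(8)] = −1/1209600 × (9.18787e-09 − 0.000343323) = 2.83824e-10.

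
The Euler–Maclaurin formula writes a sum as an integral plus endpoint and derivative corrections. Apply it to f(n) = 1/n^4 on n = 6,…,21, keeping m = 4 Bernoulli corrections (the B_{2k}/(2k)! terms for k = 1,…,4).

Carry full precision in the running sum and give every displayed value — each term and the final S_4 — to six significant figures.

S_4 ≈ 0.00193780

∫_6^21 1/x^4 dx evaluates to 0.00150722.
Endpoint term: (f(6) + f(21))/2 = (0.000771605 + 5.14189e-06)/2 = 0.000388373.
Running total after boundary: 0.00189559.
Correction k=1: B_{2}/2! · (f^{(1)}(21) − f^{(1)}(6)) = 1/12 · (-9.79408e-07 − (-0.000514403)) = 4.27853e-05.
Partial sum through k=1: 0.00193838.
Correction k=2: B_{4}/4! · (f^{(3)}(21) − f^{(3)}(6)) = −1/720 · (-6.66264e-08 − (-0.000428669)) = -5.95282e-07.
Partial sum through k=2: 0.00193778.
Correction k=3: B_{6}/6! · (f^{(5)}(21) − f^{(5)}(6)) = 1/30240 · (-8.46049e-09 − (-0.000666819)) = 2.20506e-08.
Partial sum through k=3: 0.00193780.
Correction k=4: B_{8}/8! · (f^{(7)}(21) − f^{(7)}(6)) = −1/1209600 · (-1.72663e-09 − (-0.00166705)) = -1.37818e-09.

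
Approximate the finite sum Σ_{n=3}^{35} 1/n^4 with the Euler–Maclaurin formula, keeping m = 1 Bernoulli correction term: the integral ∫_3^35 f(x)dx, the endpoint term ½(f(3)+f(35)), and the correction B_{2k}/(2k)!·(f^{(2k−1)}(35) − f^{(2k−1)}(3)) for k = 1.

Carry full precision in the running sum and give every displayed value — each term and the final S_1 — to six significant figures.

S_1 ≈ 0.0198828

The integral term ∫_3^35 1/x^4 dx = 0.0123379.
Boundary: ½(f(3) + f(35)) = ½(0.0123457 + 6.66389e-07) = 0.00617317.
So far: 0.0185111.
k=1: B_{2}/(2)! × [f^{(1)}(35) − f^{(1)}(3)] = 1/12 × (-7.61587e-08 − (-0.0164609)) = 0.00137174.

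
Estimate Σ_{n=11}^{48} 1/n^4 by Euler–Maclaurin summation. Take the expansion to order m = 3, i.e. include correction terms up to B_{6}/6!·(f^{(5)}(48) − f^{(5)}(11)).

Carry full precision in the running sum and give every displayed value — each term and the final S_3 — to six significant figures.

∫_11^48 1/x^4 dx evaluates to 0.000247424.
½[f(11) + f(48)] = ½[6.83013e-05 + 1.88380e-07] = 3.42449e-05.
Running total after boundary: 0.000281669.
k=1: B_{2}/(2)! × [f^{(1)}(48) − f^{(1)}(11)] = 1/12 × (-1.56983e-08 − (-2.48369e-05)) = 2.06843e-06.
Partial sum through k=1: 0.000283737.
k=2: B_{4}/(4)! × [f^{(3)}(48) − f^{(3)}(11)] = −1/720 × (-2.04406e-10 − (-6.15790e-06)) = -8.55235e-09.
Partial sum through k=2: 0.000283729.
k=3: B_{6}/(6)! × [f^{(5)}(48) − f^{(5)}(11)] = 1/30240 × (-4.96819e-12 − (-2.84994e-06)) = 9.42438e-11.

S_3 ≈ 0.000283729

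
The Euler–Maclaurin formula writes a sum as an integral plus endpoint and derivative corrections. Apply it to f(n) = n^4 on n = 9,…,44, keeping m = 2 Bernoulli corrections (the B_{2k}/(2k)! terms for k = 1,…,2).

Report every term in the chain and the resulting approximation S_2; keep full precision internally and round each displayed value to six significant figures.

S_2 ≈ 3.48769e+07

The integral term ∫_9^44 x^4 dx = 3.29714e+07.
½[f(9) + f(44)] = ½[6561.00 + 3.74810e+06] = 1.87733e+06.
Running total after boundary: 3.48488e+07.
Order-1 term: 1/12 · (340736 − 2916.00) = 28151.7.
After k=1: 3.48769e+07.
Order-2 term: −1/720 · (1056.00 − 216.000) = -1.16667.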